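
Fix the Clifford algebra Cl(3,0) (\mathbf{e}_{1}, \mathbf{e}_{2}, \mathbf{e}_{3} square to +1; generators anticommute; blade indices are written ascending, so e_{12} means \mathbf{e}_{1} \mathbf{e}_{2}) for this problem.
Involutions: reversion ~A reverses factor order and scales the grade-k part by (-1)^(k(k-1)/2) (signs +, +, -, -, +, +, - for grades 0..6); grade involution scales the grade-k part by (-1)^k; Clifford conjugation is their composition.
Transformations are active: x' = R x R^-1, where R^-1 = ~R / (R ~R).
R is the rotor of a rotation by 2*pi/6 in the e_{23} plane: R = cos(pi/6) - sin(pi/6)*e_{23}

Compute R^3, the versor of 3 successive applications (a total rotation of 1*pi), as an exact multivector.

The rotor phase is half the rotation angle and phases add under composition, so 3 steps in the e_{23} plane accumulate phase 3*(pi/6) = \frac{\pi}{2}: R^3 = cos(\frac{\pi}{2}) - sin(\frac{\pi}{2})*e_{23}.
cos(\frac{\pi}{2}) = 0 and sin(\frac{\pi}{2}) = 1, so R^3 = -e_{23}. The net rotation is 1*pi; the rotor keeps the half-angle phase exactly.
Answer: -e_{23}


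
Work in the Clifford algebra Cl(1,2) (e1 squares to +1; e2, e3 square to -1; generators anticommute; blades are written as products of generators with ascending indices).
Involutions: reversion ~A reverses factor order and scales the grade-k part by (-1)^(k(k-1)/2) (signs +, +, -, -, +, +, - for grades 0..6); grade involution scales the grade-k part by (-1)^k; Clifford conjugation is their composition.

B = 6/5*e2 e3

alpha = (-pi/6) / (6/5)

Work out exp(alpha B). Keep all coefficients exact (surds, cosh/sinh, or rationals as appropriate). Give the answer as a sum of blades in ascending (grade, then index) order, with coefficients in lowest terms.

B^2 = (6/5)^2*(e2 e3)^2 = 36/25*(-1) = -36/25 (a basis 2-blade squares to minus the product of its generators' squares).
B^2 = -36/25 — B^2 < 0, so the exponential closes trigonometrically: l = 6/5, alpha*l = -pi/6, so exp(alpha B) = cos(-pi/6) + (sin(-pi/6)/(6/5))*B = sqrt(3)/2 + (-5/12)*B.
Answer: sqrt(3)/2 - 1/2*e2 e3


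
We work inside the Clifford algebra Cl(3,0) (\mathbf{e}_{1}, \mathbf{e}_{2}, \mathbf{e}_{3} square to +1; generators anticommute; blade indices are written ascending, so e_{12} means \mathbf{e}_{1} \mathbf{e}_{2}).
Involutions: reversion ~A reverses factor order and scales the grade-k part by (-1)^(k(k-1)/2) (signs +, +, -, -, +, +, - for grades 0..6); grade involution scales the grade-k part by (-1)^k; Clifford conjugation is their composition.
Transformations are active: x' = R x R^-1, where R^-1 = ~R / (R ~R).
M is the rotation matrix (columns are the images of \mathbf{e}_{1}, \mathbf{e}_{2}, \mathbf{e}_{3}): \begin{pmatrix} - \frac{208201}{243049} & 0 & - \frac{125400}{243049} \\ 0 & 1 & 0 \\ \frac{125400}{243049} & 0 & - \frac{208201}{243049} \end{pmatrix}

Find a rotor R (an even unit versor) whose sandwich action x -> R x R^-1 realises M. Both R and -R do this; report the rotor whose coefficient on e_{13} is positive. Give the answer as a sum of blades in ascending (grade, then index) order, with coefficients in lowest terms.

Method: write R = a + b12*e_{12} + b13*e_{13} + b23*e_{23} with a^2 + b12^2 + b13^2 + b23^2 = 1 (so R^-1 = ~R). Expanding the columns R e_j ~R gives tr M = 4a^2 - 1 and, from the antisymmetric part, M21 - M12 = -4a*b12, M13 - M31 = 4a*b13, M32 - M23 = -4a*b23.
Here tr M = -\frac{173353}{243049}, so a^2 = (1 + tr M)/4 = \frac{17424}{243049} and a = ±\frac{132}{493}. Taking a = \frac{132}{493}: M21 - M12 = 0, M13 - M31 = -\frac{250800}{243049}, M32 - M23 = 0, giving b12 = 0, b13 = -\frac{475}{493}, b23 = 0, i.e. R = \frac{132}{493} - \frac{475}{493} e_{13}.
Its e_{13} coefficient is negative, so report the other preimage -R.
Answer: -\frac{132}{493} + \frac{475}{493} e_{13}. Recall the cover is two-to-one: with M of trace -\frac{173353}{243049}, both preimages act alike, and the stated e_{13} sign chooses the sheet.


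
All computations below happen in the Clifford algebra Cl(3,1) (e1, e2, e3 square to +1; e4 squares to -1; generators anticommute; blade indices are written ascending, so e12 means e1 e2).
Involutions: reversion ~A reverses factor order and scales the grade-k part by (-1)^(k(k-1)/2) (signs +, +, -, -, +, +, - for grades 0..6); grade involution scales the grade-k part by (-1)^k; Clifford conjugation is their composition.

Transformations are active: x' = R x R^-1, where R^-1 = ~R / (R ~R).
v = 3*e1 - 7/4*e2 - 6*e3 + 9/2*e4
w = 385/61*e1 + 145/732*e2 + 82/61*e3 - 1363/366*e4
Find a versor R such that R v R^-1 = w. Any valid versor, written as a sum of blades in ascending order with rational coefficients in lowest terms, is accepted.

Why this works: both vectors square to 445/16, so q(v) = q(w) and R = v + w = 568/61*e1 - 284/183*e2 - 284/61*e3 + 142/183*e4 carries v to w — its own direction survives, the complement (v - w)/2 flips.
Answer: 568/61*e1 - 284/183*e2 - 284/61*e3 + 142/183*e4


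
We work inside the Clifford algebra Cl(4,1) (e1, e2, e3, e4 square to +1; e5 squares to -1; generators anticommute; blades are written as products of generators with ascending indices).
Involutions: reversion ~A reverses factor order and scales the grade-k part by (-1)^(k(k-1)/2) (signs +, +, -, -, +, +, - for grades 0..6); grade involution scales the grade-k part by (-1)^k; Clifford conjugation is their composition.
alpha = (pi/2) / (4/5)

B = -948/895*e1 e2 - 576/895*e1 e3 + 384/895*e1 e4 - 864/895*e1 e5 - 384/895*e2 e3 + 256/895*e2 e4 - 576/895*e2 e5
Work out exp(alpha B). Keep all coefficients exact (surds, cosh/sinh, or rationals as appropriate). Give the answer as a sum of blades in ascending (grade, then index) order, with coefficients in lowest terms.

B^2 term by term: the squares give (-948/895)^2*(e1 e2)^2 + (-576/895)^2*(e1 e3)^2 + (384/895)^2*(e1 e4)^2 + (-864/895)^2*(e1 e5)^2 + (-384/895)^2*(e2 e3)^2 + (256/895)^2*(e2 e4)^2 + (-576/895)^2*(e2 e5)^2 = 898704/801025*(-1) + 331776/801025*(-1) + 147456/801025*(-1) + 746496/801025*(+1) + 147456/801025*(-1) + 65536/801025*(-1) + 331776/801025*(+1) = -16/25 (each basis 2-blade squares to minus the product of its generators' squares); cross terms between blades sharing an index anticommute and cancel; the commuting (index-disjoint) pairs give grade-4 terms 2*c*c'*(blade product), which cancel blade by blade — e1 e2 e3 e4: 294912/801025 - 294912/801025 = 0; e1 e2 e3 e5: -663552/801025 + 663552/801025 = 0; e1 e2 e4 e5: 442368/801025 - 442368/801025 = 0 — confirming B is simple. So B^2 = -16/25.
B^2 = -16/25 — B^2 < 0, so the exponential closes trigonometrically: l = 4/5, alpha*l = pi/2, so exp(alpha B) = cos(pi/2) + (sin(pi/2)/(4/5))*B = 0 + (5/4)*B.
Answer: -237/179*e1 e2 - 144/179*e1 e3 + 96/179*e1 e4 - 216/179*e1 e5 - 96/179*e2 e3 + 64/179*e2 e4 - 144/179*e2 e5


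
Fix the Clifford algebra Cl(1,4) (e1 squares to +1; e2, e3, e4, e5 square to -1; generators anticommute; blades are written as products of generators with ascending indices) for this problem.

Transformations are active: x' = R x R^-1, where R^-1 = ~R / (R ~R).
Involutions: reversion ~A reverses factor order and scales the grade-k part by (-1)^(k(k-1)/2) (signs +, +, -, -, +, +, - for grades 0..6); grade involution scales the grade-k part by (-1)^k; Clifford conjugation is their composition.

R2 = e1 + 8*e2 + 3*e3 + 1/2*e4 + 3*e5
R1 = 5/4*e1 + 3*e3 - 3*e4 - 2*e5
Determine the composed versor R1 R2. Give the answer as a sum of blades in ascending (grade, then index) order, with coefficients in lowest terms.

Distribute over the terms of R1 (each basis-blade product reordered to ascending indices, repeated generators contracted through their squares):
(5/4*e1) R2 = 5/4 + 10*e1 e2 + 15/4*e1 e3 + 5/8*e1 e4 + 15/4*e1 e5
(3*e3) R2 = -9 - 3*e1 e3 - 24*e2 e3 + 3/2*e3 e4 + 9*e3 e5
(-3*e4) R2 = 3/2 + 3*e1 e4 + 24*e2 e4 + 9*e3 e4 - 9*e4 e5
(-2*e5) R2 = 6 + 2*e1 e5 + 16*e2 e5 + 6*e3 e5 + e4 e5
Summing the partial products and collecting blades:
Answer: -1/4 + 10*e1 e2 + 3/4*e1 e3 + 29/8*e1 e4 + 23/4*e1 e5 - 24*e2 e3 + 24*e2 e4 + 16*e2 e5 + 21/2*e3 e4 + 15*e3 e5 - 8*e4 e5


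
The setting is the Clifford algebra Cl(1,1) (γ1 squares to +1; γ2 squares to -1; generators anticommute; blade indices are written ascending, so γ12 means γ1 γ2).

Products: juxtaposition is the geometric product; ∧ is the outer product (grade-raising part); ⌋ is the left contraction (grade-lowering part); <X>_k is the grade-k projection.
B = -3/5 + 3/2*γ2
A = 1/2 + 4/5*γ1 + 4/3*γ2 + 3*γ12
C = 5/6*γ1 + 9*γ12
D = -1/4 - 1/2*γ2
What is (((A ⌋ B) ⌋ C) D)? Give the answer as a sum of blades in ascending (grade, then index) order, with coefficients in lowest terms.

step 1: -23/10 + 3/4*γ2
step 2: 29/6*γ1 - 207/10*γ12
step 3: -1387/120*γ1 + 331/120*γ12
Answer: -1387/120*γ1 + 331/120*γ12


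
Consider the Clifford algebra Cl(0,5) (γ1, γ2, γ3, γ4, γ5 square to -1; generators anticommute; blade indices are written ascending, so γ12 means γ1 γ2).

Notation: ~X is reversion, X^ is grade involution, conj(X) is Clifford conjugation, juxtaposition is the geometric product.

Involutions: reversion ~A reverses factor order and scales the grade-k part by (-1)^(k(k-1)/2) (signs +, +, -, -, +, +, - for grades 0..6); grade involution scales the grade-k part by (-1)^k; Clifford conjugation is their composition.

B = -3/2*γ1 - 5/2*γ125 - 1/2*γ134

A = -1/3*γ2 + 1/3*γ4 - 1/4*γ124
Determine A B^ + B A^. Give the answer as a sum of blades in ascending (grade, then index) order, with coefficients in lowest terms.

first term: 1/2*γ12 - 1/6*γ13 - 1/2*γ14 - 5/6*γ15 + 1/8*γ23 + 3/8*γ24 + 5/8*γ45 + 1/6*γ1234 + 5/6*γ1245
second term: -1/2*γ12 - 1/6*γ13 + 1/2*γ14 - 5/6*γ15 - 1/8*γ23 + 3/8*γ24 - 5/8*γ45 - 1/6*γ1234 - 5/6*γ1245
Answer: -1/3*γ13 - 5/3*γ15 + 3/4*γ24


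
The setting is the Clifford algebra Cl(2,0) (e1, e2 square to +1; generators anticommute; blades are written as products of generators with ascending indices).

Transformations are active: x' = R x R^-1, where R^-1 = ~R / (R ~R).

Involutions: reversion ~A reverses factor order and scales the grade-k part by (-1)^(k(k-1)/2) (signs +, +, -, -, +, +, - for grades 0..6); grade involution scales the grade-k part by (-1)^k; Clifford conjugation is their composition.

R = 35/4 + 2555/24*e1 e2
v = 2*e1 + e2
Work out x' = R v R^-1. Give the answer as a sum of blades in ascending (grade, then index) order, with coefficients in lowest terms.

~R = 35/4 - 2555/24*e1 e2, and R ~R = 6572125/576, so R^-1 = ~R / (6572125/576).
R v = 2975/24*e1 - 1225/6*e2
Answer: -1942/1073*e1 - 1409/1073*e2


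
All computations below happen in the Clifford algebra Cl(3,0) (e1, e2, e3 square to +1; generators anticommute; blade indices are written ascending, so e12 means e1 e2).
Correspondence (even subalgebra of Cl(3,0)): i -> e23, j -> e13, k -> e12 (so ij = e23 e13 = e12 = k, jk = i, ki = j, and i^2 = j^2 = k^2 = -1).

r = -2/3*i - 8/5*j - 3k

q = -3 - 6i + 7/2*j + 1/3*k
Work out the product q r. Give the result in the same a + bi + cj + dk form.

In blades: q = -3 + 1/3*e12 + 7/2*e13 - 6*e23, r = -3*e12 - 8/5*e13 - 2/3*e23.
Distribute q over r term by term (generator squares from the signature, products reordered to ascending indices): (-3)*r = 9*e12 + 24/5*e13 + 2*e23; (1/3*e12)*r = 1 - 2/9*e13 + 8/15*e23; (7/2*e13)*r = 28/5 + 7/3*e12 - 21/2*e23; (-6*e23)*r = -4 + 48/5*e12 - 18*e13.
Sum: 13/5 + 314/15*e12 - 604/45*e13 - 239/30*e23; translating back through the correspondence:
Answer: 13/5 - 239/30*i - 604/45*j + 314/15*k


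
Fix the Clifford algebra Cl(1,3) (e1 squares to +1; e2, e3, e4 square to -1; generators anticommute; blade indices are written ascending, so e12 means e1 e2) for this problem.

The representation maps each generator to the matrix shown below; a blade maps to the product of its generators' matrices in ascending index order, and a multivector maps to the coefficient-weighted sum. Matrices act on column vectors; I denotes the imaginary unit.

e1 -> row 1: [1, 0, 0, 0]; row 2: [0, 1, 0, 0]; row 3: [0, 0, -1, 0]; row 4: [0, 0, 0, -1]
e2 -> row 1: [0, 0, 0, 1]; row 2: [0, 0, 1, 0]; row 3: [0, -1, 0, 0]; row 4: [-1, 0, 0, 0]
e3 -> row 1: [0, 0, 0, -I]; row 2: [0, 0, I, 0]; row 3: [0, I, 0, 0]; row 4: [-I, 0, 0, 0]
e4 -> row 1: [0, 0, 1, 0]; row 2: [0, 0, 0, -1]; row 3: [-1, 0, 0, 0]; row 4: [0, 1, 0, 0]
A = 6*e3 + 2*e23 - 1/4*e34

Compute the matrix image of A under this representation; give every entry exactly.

Bivector images (products of the table entries): rho(e23) = rho(e2)rho(e3) = row 1: [-I, 0, 0, 0]; row 2: [0, I, 0, 0]; row 3: [0, 0, -I, 0]; row 4: [0, 0, 0, I]; rho(e34) = rho(e3)rho(e4) = row 1: [0, -I, 0, 0]; row 2: [-I, 0, 0, 0]; row 3: [0, 0, 0, -I]; row 4: [0, 0, -I, 0].
M = (6)*rho(e3) + (2)*rho(e23) + (-1/4)*rho(e34), summed entrywise:
Answer: row 1: [-2*I, I/4, 0, -6*I]; row 2: [I/4, 2*I, 6*I, 0]; row 3: [0, 6*I, -2*I, I/4]; row 4: [-6*I, 0, I/4, 2*I]


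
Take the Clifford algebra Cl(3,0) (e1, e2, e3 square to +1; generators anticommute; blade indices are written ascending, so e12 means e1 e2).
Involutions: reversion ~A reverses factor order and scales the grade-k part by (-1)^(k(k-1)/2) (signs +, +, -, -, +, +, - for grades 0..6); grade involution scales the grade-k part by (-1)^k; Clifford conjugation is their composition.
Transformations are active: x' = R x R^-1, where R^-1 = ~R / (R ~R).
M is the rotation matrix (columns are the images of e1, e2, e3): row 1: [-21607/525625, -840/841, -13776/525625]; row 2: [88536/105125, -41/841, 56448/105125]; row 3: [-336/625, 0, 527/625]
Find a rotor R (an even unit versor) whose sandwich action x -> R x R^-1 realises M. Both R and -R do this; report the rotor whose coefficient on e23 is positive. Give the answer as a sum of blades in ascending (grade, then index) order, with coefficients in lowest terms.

Method: write R = a + b12*e12 + b13*e13 + b23*e23 with a^2 + b12^2 + b13^2 + b23^2 = 1 (so R^-1 = ~R). Expanding the columns R e_j ~R gives tr M = 4a^2 - 1 and, from the antisymmetric part, M21 - M12 = -4a*b12, M13 - M31 = 4a*b13, M32 - M23 = -4a*b23.
Here tr M = 15839/21025, so a^2 = (1 + tr M)/4 = 9216/21025 and a = ±96/145. Taking a = 96/145: M21 - M12 = 193536/105125, M13 - M31 = 10752/21025, M32 - M23 = -56448/105125, giving b12 = -504/725, b13 = 28/145, b23 = 147/725, i.e. R = 96/145 - 504/725*e12 + 28/145*e13 + 147/725*e23.
Its e23 coefficient is already positive.
Answer: 96/145 - 504/725*e12 + 28/145*e13 + 147/725*e23. Recall the cover is two-to-one: with M of trace 15839/21025, both preimages act alike, and the stated e23 sign chooses the sheet.


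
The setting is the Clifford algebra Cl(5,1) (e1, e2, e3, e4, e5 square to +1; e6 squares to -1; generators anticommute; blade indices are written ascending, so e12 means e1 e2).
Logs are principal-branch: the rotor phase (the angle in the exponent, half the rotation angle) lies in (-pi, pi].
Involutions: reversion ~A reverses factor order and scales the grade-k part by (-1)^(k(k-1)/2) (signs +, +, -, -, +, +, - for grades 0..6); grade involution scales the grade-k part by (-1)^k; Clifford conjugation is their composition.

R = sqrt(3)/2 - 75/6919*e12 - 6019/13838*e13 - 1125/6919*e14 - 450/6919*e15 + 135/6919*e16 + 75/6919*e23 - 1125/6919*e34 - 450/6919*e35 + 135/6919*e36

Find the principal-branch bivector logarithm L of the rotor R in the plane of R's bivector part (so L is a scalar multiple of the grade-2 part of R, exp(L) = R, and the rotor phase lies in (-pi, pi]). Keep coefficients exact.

The scalar part of R is sqrt(3)/2, and that scalar determines the rotor phase on the principal branch; recovering the unit plane as bivector-part over sine of the phase gives L = phase * plane.
Concretely: cos(phase) = sqrt(3)/2 gives phase = ±pi/6, and since phase/sin(phase) is even the sign is immaterial: L = (phase/sin(phase)) * <R>_2 = (pi/3) * <R>_2.
Answer: -25*pi/6919*e12 - 6019*pi/41514*e13 - 375*pi/6919*e14 - 150*pi/6919*e15 + 45*pi/6919*e16 + 25*pi/6919*e23 - 375*pi/6919*e34 - 150*pi/6919*e35 + 45*pi/6919*e36


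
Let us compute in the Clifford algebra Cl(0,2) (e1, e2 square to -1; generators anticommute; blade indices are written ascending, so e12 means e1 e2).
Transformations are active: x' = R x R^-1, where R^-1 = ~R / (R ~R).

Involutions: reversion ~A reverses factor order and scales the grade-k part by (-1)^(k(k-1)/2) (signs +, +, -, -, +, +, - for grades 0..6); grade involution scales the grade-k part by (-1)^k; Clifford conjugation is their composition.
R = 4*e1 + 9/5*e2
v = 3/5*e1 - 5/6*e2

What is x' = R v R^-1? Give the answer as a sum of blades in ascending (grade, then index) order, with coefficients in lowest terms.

~R = 4*e1 + 9/5*e2, and R ~R = -481/25, so R^-1 = ~R / (-481/25).
R v = -9/10 - 331/75*e12
Answer: -543/2405*e1 + 2891/2886*e2


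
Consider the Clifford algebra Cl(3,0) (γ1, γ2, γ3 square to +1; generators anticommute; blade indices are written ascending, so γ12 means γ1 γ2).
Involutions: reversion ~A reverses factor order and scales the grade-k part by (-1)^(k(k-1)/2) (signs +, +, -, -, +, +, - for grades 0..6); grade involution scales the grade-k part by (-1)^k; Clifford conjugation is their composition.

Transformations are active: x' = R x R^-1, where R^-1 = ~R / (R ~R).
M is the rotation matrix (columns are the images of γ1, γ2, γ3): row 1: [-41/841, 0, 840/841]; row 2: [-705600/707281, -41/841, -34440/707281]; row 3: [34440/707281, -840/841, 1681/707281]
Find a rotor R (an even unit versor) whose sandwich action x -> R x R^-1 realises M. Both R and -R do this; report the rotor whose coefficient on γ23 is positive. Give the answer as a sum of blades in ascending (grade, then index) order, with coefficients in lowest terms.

Method: write R = a + b12*γ12 + b13*γ13 + b23*γ23 with a^2 + b12^2 + b13^2 + b23^2 = 1 (so R^-1 = ~R). Expanding the columns R e_j ~R gives tr M = 4a^2 - 1 and, from the antisymmetric part, M21 - M12 = -4a*b12, M13 - M31 = 4a*b13, M32 - M23 = -4a*b23.
Here tr M = -67281/707281, so a^2 = (1 + tr M)/4 = 160000/707281 and a = ±400/841. Taking a = 400/841: M21 - M12 = -705600/707281, M13 - M31 = 672000/707281, M32 - M23 = -672000/707281, giving b12 = 441/841, b13 = 420/841, b23 = 420/841, i.e. R = 400/841 + 441/841*γ12 + 420/841*γ13 + 420/841*γ23.
Its γ23 coefficient is already positive.
Answer: 400/841 + 441/841*γ12 + 420/841*γ13 + 420/841*γ23. Uniqueness: Spin(3) -> SO(3) maps R and -R to the same rotation of trace -67281/707281; fixing the sign of the γ23 coefficient removes the ambiguity.


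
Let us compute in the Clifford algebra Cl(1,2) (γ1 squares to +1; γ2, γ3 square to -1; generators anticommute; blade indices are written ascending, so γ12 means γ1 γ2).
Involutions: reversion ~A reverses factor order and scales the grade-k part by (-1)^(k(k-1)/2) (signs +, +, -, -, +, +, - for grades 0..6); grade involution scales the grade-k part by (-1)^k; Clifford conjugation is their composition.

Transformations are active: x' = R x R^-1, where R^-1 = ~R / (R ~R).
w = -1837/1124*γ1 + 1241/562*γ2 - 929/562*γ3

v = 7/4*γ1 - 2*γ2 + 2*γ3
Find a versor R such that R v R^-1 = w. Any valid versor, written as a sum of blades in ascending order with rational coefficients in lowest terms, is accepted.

Since q(v) = q(w) = -79/16, the sum R = v + w = 65/562*γ1 + 117/562*γ2 + 195/562*γ3 does the job whenever invertible.
Answer: 65/562*γ1 + 117/562*γ2 + 195/562*γ3


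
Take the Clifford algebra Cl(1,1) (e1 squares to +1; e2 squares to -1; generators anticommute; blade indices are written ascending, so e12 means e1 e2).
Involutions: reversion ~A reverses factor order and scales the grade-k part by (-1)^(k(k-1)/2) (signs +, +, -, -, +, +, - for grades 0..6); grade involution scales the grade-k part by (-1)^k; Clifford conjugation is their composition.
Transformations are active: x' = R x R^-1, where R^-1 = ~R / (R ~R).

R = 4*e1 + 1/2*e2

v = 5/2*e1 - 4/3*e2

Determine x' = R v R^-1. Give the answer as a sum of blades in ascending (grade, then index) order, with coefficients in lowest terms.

~R = 4*e1 + 1/2*e2, and R ~R = 63/4, so R^-1 = ~R / (63/4).
R v = 32/3 - 79/12*e12
Answer: 1103/378*e1 + 380/189*e2


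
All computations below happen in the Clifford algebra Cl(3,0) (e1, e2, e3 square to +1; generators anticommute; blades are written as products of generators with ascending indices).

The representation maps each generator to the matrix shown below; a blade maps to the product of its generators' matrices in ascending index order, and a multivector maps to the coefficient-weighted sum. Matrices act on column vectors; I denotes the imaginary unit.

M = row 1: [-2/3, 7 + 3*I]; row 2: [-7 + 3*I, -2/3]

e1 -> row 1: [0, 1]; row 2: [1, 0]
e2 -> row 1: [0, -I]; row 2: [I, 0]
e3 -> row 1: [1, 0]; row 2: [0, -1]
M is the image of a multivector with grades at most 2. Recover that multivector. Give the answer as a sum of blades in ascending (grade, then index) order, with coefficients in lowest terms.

Method: 1, rho(e1), rho(e2), rho(e3) form a trace-orthogonal basis of the 2x2 complex matrices (tr(X Y) = 2 if X = Y, else 0), so M = m0*1 + m1*rho(e1) + m2*rho(e2) + m3*rho(e3) with m0 = tr(M)/2 = -2/3, m1 = tr(M rho(e1))/2 = 3*I, m2 = tr(M rho(e2))/2 = 7*I, m3 = tr(M rho(e3))/2 = 0.
Multiplying table entries, the bivector images are rho(e1 e2) = I*rho(e3), rho(e1 e3) = -I*rho(e2), rho(e2 e3) = I*rho(e1); with real blade coefficients the real parts of m0..m3 are the coefficients of 1, e1, e2, e3 and the imaginary parts give the bivectors (e2 e3: Im m1, e1 e3: -Im m2, e1 e2: Im m3).
Answer: -2/3 - 7*e1 e3 + 3*e2 e3


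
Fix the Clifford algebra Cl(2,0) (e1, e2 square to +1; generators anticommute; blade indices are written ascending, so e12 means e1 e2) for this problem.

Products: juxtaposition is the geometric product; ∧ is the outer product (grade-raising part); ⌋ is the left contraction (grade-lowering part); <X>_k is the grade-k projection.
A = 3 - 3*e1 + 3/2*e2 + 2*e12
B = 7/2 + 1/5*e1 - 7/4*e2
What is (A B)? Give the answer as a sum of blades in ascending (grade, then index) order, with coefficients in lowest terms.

step 1: 291/40 - 67/5*e1 - 2/5*e2 + 239/20*e12
Answer: 291/40 - 67/5*e1 - 2/5*e2 + 239/20*e12


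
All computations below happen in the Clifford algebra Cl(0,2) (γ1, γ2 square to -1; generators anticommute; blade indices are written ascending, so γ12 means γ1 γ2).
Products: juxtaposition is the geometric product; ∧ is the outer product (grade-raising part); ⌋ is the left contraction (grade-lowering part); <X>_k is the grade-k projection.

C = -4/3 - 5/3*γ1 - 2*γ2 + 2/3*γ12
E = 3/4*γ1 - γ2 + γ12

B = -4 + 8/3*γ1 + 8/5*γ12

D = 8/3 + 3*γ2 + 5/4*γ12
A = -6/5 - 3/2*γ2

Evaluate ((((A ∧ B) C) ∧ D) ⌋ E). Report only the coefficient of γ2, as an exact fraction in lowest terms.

step 1: 24/5 - 16/5*γ1 + 6*γ2 + 52/25*γ12
step 2: -28/25 + 332/75*γ1 - 284/15*γ2 + 1262/75*γ12
step 3: -224/75 + 2656/225*γ1 - 12116/225*γ2 + 12769/225*γ12
step 4: -8959/75 - 2524/45*γ1 - 1984/225*γ2 - 224/75*γ12
Answer: -1984/225


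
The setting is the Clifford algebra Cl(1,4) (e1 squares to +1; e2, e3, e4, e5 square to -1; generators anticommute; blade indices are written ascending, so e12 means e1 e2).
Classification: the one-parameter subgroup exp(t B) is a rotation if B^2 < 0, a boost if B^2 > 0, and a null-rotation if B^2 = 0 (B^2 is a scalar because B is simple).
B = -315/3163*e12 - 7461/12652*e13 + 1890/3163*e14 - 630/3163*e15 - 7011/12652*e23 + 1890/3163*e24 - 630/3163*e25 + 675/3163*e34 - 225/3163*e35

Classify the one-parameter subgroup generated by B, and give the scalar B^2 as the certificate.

B^2 term by term: the squares give (-315/3163)^2*(e12)^2 + (-7461/12652)^2*(e13)^2 + (1890/3163)^2*(e14)^2 + (-630/3163)^2*(e15)^2 + (-7011/12652)^2*(e23)^2 + (1890/3163)^2*(e24)^2 + (-630/3163)^2*(e25)^2 + (675/3163)^2*(e34)^2 + (-225/3163)^2*(e35)^2 = 99225/10004569*(+1) + 55666521/160073104*(+1) + 3572100/10004569*(+1) + 396900/10004569*(+1) + 49154121/160073104*(-1) + 3572100/10004569*(-1) + 396900/10004569*(-1) + 455625/10004569*(-1) + 50625/10004569*(-1) = 0 (each basis 2-blade squares to minus the product of its generators' squares); cross terms between blades sharing an index anticommute and cancel; the commuting (index-disjoint) pairs give grade-4 terms 2*c*c'*(blade product), which cancel blade by blade — e1234: -425250/10004569 + 7050645/10004569 - 6625395/10004569 = 0; e1235: 141750/10004569 - 2350215/10004569 + 2208465/10004569 = 0; e1245: 2381400/10004569 - 2381400/10004569 = 0; e1345: 850500/10004569 - 850500/10004569 = 0; e2345: 850500/10004569 - 850500/10004569 = 0 — confirming B is simple. So B^2 = 0.
Answer: null-rotation, certificate B^2 = 0. Certificate logic: 0 is a conjugation-invariant scalar, so its sign fixes rotation versus boost versus null-rotation outright.


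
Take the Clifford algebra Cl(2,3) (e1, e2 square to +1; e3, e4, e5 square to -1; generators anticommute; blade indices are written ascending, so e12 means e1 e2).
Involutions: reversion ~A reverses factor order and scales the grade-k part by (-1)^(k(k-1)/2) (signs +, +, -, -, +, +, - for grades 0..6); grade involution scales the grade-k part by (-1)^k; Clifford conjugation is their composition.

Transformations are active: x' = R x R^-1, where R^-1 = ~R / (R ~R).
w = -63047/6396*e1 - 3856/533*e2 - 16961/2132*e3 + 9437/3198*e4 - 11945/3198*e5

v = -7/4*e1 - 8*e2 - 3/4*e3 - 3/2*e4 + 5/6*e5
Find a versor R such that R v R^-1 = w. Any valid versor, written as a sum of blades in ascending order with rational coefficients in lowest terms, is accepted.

Reasoning: v^2 = w^2 = 572/9 since conjugation preserves the quadratic form; R = v + w = -18560/1599*e1 - 8120/533*e2 - 4640/533*e3 + 2320/1599*e4 - 4640/1599*e5 is then valid when invertible, keeping its own part and reversing (v - w)/2.
Answer: -18560/1599*e1 - 8120/533*e2 - 4640/533*e3 + 2320/1599*e4 - 4640/1599*e5


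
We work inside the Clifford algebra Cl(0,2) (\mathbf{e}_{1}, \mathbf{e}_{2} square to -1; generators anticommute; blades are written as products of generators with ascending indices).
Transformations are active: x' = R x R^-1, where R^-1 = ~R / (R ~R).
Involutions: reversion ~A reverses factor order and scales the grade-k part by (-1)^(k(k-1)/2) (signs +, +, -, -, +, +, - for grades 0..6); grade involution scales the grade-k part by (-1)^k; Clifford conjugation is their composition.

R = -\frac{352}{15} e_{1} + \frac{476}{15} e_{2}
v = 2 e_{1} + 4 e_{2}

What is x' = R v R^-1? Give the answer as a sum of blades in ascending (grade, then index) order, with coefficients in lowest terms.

~R = -\frac{352}{15} e_{1} + \frac{476}{15} e_{2}, and R ~R = -\frac{70096}{45}, so R^-1 = ~R / (-\frac{70096}{45}).
R v = -80 - \frac{472}{3} e_{1} e_{2}
Answer: -\frac{19322}{4381} e_{1} - \frac{3244}{4381} e_{2}


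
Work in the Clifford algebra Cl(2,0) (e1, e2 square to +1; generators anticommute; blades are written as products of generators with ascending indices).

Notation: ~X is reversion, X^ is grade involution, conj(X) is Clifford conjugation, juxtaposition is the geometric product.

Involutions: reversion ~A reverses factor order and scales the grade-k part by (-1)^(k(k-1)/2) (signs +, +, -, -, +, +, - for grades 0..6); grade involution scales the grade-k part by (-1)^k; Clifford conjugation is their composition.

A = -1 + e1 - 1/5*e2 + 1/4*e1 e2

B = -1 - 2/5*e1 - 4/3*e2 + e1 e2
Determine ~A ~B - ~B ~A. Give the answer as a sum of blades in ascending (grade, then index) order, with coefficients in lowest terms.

first term: 37/60 - 7/15*e1 + 13/30*e2 - 49/300*e1 e2
second term: 37/60 - 11/15*e1 + 79/30*e2 + 799/300*e1 e2
Answer: 4/15*e1 - 11/5*e2 - 212/75*e1 e2


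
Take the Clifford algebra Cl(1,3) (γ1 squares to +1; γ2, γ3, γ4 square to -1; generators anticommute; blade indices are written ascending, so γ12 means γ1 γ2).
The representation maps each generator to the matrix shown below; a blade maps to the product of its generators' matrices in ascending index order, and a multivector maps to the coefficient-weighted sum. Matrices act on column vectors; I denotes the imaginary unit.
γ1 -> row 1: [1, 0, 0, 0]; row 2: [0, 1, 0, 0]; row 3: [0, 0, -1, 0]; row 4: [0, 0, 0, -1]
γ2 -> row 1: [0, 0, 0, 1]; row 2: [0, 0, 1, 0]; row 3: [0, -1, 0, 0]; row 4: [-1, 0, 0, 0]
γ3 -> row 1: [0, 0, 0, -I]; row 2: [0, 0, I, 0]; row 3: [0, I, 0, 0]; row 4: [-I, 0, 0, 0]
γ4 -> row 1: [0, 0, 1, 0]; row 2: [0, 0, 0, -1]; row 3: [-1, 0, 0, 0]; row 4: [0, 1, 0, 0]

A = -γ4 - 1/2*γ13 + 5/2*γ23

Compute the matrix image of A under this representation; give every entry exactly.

Bivector images (products of the table entries): rho(γ13) = rho(γ1)rho(γ3) = row 1: [0, 0, 0, -I]; row 2: [0, 0, I, 0]; row 3: [0, -I, 0, 0]; row 4: [I, 0, 0, 0]; rho(γ23) = rho(γ2)rho(γ3) = row 1: [-I, 0, 0, 0]; row 2: [0, I, 0, 0]; row 3: [0, 0, -I, 0]; row 4: [0, 0, 0, I].
M = (-1)*rho(γ4) + (-1/2)*rho(γ13) + (5/2)*rho(γ23), summed entrywise:
Answer: row 1: [-5*I/2, 0, -1, I/2]; row 2: [0, 5*I/2, -I/2, 1]; row 3: [1, I/2, -5*I/2, 0]; row 4: [-I/2, -1, 0, 5*I/2]


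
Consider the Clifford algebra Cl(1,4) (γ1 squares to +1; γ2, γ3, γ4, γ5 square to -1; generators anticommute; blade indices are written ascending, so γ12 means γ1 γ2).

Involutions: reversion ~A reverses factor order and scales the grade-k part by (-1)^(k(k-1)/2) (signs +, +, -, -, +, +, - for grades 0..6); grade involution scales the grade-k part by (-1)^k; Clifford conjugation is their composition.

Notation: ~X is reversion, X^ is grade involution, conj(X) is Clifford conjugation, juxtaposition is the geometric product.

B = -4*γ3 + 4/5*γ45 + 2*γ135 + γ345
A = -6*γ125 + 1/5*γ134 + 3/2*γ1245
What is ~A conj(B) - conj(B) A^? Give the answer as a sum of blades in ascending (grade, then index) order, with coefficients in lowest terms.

first term: 6/5*γ12 - 4/5*γ14 + 1/5*γ15 + 12*γ23 - 2/5*γ45 - 3/2*γ123 - 24/5*γ124 - 4/25*γ135 + 3*γ234 - 6*γ1234 - 24*γ1235 + 6*γ12345
second term: 6/5*γ12 - 4/5*γ14 - 1/5*γ15 - 12*γ23 + 2/5*γ45 - 3/2*γ123 + 24/5*γ124 + 4/25*γ135 + 3*γ234 - 6*γ1234 + 24*γ1235 + 6*γ12345
Answer: 2/5*γ15 + 24*γ23 - 4/5*γ45 - 48/5*γ124 - 8/25*γ135 - 48*γ1235


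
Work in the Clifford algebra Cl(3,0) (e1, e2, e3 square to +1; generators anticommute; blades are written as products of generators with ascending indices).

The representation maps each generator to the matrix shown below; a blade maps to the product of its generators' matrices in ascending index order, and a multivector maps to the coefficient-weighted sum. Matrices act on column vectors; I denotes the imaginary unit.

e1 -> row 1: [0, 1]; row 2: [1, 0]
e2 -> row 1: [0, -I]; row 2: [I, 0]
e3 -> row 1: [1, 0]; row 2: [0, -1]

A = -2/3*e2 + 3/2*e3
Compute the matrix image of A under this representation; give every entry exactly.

M = (-2/3)*rho(e2) + (3/2)*rho(e3), summed entrywise:
Answer: row 1: [3/2, 2*I/3]; row 2: [-2*I/3, -3/2]


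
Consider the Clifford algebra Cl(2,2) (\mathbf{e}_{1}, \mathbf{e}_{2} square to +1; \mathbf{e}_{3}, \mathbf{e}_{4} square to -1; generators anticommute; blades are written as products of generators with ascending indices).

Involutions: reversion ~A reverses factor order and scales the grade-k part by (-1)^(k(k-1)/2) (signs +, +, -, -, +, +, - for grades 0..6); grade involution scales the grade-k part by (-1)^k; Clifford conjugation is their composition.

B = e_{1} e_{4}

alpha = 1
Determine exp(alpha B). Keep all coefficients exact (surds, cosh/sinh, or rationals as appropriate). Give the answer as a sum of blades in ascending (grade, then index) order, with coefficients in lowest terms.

B^2 = (1)^2*(e_{1} e_{4})^2 = 1*(+1) = 1 (a basis 2-blade squares to minus the product of its generators' squares).
B^2 = 1 — B^2 > 0, so the exponential closes hyperbolically: l = 1, alpha*l = 1, so exp(alpha B) = cosh(1) + (sinh(1)/1)*B = \cosh{\left(1 \right)} + (\sinh{\left(1 \right)})*B.
Answer: \cosh{\left(1 \right)} + \sinh{\left(1 \right)} e_{1} e_{4}


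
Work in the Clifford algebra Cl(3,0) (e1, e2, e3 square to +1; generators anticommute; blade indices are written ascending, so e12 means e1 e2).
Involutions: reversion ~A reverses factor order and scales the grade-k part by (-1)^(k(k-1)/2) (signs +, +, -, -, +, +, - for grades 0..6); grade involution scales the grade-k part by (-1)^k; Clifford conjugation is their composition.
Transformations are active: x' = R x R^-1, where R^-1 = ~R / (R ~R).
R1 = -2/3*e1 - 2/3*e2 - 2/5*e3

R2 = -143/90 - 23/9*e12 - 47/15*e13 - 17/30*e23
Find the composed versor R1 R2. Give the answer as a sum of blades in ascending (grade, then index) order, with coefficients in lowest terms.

Distribute over the terms of R1 (each basis-blade product reordered to ascending indices, repeated generators contracted through their squares):
(-2/3*e1) R2 = 143/135*e1 + 46/27*e2 + 94/45*e3 + 17/45*e123
(-2/3*e2) R2 = -46/27*e1 + 143/135*e2 + 17/45*e3 - 94/45*e123
(-2/5*e3) R2 = -94/75*e1 - 17/75*e2 + 143/225*e3 + 46/45*e123
Summing the partial products and collecting blades:
Answer: -427/225*e1 + 1712/675*e2 + 698/225*e3 - 31/45*e123


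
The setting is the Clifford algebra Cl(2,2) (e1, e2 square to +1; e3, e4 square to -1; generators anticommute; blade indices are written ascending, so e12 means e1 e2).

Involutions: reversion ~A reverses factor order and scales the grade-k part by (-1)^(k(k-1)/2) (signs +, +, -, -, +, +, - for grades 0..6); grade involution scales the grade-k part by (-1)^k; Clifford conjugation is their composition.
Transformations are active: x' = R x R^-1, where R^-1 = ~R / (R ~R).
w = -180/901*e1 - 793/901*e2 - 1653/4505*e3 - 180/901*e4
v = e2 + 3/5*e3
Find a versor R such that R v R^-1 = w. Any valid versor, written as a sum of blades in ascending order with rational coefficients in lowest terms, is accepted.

Why this works: both vectors square to 16/25, so q(v) = q(w) and R = v + w = -180/901*e1 + 108/901*e2 + 210/901*e3 - 180/901*e4 carries v to w — its own direction survives, the complement (v - w)/2 flips.
Answer: -180/901*e1 + 108/901*e2 + 210/901*e3 - 180/901*e4


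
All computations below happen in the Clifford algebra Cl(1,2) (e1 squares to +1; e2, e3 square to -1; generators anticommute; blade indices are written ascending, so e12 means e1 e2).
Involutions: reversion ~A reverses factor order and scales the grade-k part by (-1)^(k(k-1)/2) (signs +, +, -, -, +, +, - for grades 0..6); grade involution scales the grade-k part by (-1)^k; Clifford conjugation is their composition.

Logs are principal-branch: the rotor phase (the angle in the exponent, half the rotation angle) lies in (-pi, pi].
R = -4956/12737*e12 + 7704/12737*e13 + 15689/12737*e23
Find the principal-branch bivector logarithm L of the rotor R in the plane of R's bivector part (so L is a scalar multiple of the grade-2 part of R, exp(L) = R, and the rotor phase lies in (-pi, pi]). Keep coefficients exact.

The scalar part of R is 0, so the principal-branch rotor phase is pinned; divide the bivector part by its sine to get the unit plane — L is the phase times that plane.
Concretely: cos(phase) = 0 gives phase = ±pi/2, and since phase/sin(phase) is even the sign is immaterial: L = (phase/sin(phase)) * <R>_2 = (pi/2) * <R>_2.
Answer: -2478*pi/12737*e12 + 3852*pi/12737*e13 + 15689*pi/25474*e23


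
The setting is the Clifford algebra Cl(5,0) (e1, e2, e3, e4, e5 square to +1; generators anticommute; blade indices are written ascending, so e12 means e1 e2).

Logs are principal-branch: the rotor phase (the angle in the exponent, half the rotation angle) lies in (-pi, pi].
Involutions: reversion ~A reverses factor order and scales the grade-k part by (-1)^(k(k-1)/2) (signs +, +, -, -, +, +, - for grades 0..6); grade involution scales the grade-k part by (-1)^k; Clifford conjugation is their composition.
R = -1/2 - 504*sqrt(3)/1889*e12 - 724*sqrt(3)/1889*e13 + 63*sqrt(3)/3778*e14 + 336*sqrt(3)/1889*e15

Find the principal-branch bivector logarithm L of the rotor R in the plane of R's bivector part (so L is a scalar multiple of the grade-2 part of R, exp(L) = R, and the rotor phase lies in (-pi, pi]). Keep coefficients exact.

The scalar part of R is -1/2, so the principal-branch rotor phase is pinned; divide the bivector part by its sine to get the unit plane — L is the phase times that plane.
Concretely: cos(phase) = -1/2 gives phase = ±2*pi/3, and since phase/sin(phase) is even the sign is immaterial: L = (phase/sin(phase)) * <R>_2 = (4*sqrt(3)*pi/9) * <R>_2.
Answer: -672*pi/1889*e12 - 2896*pi/5667*e13 + 42*pi/1889*e14 + 448*pi/1889*e15


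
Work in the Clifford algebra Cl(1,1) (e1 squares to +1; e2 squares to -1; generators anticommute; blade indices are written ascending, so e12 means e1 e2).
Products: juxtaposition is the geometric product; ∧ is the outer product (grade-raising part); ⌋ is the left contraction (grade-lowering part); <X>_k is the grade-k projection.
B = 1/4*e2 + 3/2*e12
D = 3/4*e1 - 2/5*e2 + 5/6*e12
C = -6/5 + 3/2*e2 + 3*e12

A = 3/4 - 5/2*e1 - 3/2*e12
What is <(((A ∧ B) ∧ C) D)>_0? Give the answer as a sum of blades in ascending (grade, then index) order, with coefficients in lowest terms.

step 1: 3/16*e2 + 1/2*e12
step 2: -9/40*e2 - 3/5*e12
step 3: -59/100 - 171/400*e1 + 9/20*e2 + 27/160*e12
step 4: -59/100
Answer: -59/100


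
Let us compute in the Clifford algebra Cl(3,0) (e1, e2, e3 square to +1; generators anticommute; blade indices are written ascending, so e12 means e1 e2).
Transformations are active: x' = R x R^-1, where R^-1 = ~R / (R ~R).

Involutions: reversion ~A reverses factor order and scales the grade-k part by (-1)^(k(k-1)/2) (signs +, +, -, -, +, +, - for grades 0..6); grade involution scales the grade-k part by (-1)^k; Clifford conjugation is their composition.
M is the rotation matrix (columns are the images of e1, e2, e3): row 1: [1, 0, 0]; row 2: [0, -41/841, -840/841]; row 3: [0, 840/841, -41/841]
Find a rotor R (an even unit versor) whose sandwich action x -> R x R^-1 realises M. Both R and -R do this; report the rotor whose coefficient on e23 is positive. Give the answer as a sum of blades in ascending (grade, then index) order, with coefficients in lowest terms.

Method: write R = a + b12*e12 + b13*e13 + b23*e23 with a^2 + b12^2 + b13^2 + b23^2 = 1 (so R^-1 = ~R). Expanding the columns R e_j ~R gives tr M = 4a^2 - 1 and, from the antisymmetric part, M21 - M12 = -4a*b12, M13 - M31 = 4a*b13, M32 - M23 = -4a*b23.
Here tr M = 759/841, so a^2 = (1 + tr M)/4 = 400/841 and a = ±20/29. Taking a = 20/29: M21 - M12 = 0, M13 - M31 = 0, M32 - M23 = 1680/841, giving b12 = 0, b13 = 0, b23 = -21/29, i.e. R = 20/29 - 21/29*e23.
Its e23 coefficient is negative, so report the other preimage -R.
Answer: -20/29 + 21/29*e23. Sheet selection: the two-to-one cover makes ±R indistinguishable at the matrix level (trace 759/841), so uniqueness comes from the required sign on e23.


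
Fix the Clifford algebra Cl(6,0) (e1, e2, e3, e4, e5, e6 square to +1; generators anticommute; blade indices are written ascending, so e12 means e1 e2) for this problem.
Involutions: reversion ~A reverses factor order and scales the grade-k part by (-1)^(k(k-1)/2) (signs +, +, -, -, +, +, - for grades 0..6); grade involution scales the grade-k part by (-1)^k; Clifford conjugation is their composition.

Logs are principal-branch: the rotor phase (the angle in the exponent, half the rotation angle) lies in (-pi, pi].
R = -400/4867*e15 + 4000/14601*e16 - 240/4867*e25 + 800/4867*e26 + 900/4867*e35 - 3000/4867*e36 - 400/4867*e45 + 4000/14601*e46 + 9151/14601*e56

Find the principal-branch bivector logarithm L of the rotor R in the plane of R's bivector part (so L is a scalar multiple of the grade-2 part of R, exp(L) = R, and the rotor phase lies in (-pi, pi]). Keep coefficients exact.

The scalar part of R is 0, so the principal-branch rotor phase is pinned; divide the bivector part by its sine to get the unit plane — L is the phase times that plane.
Concretely: cos(phase) = 0 gives phase = ±pi/2, and since phase/sin(phase) is even the sign is immaterial: L = (phase/sin(phase)) * <R>_2 = (pi/2) * <R>_2.
Answer: -200*pi/4867*e15 + 2000*pi/14601*e16 - 120*pi/4867*e25 + 400*pi/4867*e26 + 450*pi/4867*e35 - 1500*pi/4867*e36 - 200*pi/4867*e45 + 2000*pi/14601*e46 + 9151*pi/29202*e56


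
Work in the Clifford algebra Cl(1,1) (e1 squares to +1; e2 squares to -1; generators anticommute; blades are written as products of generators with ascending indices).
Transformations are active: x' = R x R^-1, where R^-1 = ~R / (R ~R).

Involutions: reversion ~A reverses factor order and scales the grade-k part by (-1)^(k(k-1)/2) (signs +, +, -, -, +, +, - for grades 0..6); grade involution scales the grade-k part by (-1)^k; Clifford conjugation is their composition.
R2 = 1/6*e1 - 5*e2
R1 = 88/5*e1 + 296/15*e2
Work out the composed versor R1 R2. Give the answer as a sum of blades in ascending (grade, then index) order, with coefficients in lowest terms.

Distribute over the terms of R1 (each basis-blade product reordered to ascending indices, repeated generators contracted through their squares):
(88/5*e1) R2 = 44/15 - 88*e1 e2
(296/15*e2) R2 = 296/3 - 148/45*e1 e2
Summing the partial products and collecting blades:
Answer: 508/5 - 4108/45*e1 e2
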